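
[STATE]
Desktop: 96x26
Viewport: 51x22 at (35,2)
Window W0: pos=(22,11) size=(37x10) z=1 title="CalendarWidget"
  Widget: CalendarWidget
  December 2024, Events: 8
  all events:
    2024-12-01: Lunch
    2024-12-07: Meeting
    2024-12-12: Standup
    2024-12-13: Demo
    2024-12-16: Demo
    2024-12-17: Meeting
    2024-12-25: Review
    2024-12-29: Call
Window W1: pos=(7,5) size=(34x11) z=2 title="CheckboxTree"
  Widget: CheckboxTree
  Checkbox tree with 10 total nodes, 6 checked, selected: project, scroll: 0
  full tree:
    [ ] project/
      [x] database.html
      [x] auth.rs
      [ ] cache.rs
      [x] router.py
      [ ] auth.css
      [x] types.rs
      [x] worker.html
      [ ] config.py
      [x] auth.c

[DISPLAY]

                                                   
                                                   
                                                   
━━━━━┓                                             
     ┃                                             
─────┨                                             
     ┃                                             
     ┃                                             
     ┃                                             
     ┃━━━━━━━━━━━━━━━━━┓                           
     ┃                 ┃                           
     ┃─────────────────┨                           
     ┃r 2024           ┃                           
━━━━━┛Su               ┃                           
       1*              ┃                           
 6  7*  8              ┃                           
 13* 14 15             ┃                           
9 20 21 22             ┃                           
━━━━━━━━━━━━━━━━━━━━━━━┛                           
                                                   
                                                   
                                                   


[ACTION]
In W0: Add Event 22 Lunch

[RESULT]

                                                   
                                                   
                                                   
━━━━━┓                                             
     ┃                                             
─────┨                                             
     ┃                                             
     ┃                                             
     ┃                                             
     ┃━━━━━━━━━━━━━━━━━┓                           
     ┃                 ┃                           
     ┃─────────────────┨                           
     ┃r 2024           ┃                           
━━━━━┛Su               ┃                           
       1*              ┃                           
 6  7*  8              ┃                           
 13* 14 15             ┃                           
9 20 21 22*            ┃                           
━━━━━━━━━━━━━━━━━━━━━━━┛                           
                                                   
                                                   
                                                   


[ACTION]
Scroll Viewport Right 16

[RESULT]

                                                   
                                                   
                                                   
                                                   
                                                   
                                                   
                                                   
                                                   
                                                   
━━━━━━━━━━━━━┓                                     
             ┃                                     
─────────────┨                                     
24           ┃                                     
             ┃                                     
             ┃                                     
             ┃                                     
             ┃                                     
*            ┃                                     
━━━━━━━━━━━━━┛                                     
                                                   
                                                   
                                                   


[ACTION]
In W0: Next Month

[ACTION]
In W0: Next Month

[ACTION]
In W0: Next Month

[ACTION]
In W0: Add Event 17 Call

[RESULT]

                                                   
                                                   
                                                   
                                                   
                                                   
                                                   
                                                   
                                                   
                                                   
━━━━━━━━━━━━━┓                                     
             ┃                                     
─────────────┨                                     
5            ┃                                     
             ┃                                     
             ┃                                     
             ┃                                     
             ┃                                     
             ┃                                     
━━━━━━━━━━━━━┛                                     
                                                   
                                                   
                                                   


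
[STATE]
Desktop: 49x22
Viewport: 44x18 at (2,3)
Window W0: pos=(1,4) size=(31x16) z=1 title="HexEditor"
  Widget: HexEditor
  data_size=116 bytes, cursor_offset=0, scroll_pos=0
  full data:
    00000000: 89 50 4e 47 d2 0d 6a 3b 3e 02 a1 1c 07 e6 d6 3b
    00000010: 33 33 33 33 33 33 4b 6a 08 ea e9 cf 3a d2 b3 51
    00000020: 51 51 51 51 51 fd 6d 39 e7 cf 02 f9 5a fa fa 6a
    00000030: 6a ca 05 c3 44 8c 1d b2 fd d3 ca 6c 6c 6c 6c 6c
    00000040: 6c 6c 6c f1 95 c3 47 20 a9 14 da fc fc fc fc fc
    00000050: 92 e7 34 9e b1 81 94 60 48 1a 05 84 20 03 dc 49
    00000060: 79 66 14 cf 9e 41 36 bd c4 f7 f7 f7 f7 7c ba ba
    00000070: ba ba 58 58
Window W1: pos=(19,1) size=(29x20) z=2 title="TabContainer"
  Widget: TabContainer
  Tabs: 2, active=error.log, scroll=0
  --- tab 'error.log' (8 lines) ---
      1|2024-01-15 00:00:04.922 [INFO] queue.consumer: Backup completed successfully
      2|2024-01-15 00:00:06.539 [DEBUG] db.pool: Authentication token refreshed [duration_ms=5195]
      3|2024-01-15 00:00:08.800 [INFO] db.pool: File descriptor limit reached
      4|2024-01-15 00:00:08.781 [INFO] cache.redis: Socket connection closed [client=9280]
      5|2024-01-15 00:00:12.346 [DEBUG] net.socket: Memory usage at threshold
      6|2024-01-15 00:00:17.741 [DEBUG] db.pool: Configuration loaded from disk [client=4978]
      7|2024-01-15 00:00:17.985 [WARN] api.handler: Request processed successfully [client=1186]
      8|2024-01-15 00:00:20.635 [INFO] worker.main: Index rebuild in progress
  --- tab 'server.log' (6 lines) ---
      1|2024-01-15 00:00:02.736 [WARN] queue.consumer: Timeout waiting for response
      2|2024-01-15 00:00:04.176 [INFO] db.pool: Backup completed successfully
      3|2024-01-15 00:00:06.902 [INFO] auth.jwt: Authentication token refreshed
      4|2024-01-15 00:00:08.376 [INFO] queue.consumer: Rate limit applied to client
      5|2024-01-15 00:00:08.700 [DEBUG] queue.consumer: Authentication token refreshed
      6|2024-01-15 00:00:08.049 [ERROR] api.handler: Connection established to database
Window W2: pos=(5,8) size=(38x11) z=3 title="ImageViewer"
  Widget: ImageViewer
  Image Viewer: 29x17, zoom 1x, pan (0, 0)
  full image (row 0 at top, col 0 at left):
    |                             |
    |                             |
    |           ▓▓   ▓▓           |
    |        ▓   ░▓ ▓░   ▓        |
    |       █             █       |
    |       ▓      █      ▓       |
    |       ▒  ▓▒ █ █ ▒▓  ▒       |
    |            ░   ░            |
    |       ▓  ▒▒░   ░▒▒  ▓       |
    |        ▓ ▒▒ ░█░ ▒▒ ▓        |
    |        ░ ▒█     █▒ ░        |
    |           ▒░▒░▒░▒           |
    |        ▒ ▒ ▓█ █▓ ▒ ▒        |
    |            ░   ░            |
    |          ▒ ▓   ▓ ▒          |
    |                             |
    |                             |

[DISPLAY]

                 ┠──────────────────────────
━━━━━━━━━━━━━━━━━┃[error.log]│ server.log   
 HexEditor       ┃──────────────────────────
─────────────────┃2024-01-15 00:00:04.922 [I
00000000  89 50 4┃2024-01-15 00:00:06.539 [D
000┏━━━━━━━━━━━━━━━━━━━━━━━━━━━━━━━━━━━━┓ [I
000┃ ImageViewer                        ┃ [I
000┠────────────────────────────────────┨ [D
000┃                                    ┃ [D
000┃                                    ┃ [W
000┃           ▓▓   ▓▓                  ┃ [I
000┃        ▓   ░▓ ▓░   ▓               ┃   
   ┃       █             █              ┃   
   ┃       ▓      █      ▓              ┃   
   ┃       ▒  ▓▒ █ █ ▒▓  ▒              ┃   
   ┗━━━━━━━━━━━━━━━━━━━━━━━━━━━━━━━━━━━━┛   
━━━━━━━━━━━━━━━━━┃                          
                 ┗━━━━━━━━━━━━━━━━━━━━━━━━━━


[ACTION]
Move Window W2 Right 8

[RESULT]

                 ┠──────────────────────────
━━━━━━━━━━━━━━━━━┃[error.log]│ server.log   
 HexEditor       ┃──────────────────────────
─────────────────┃2024-01-15 00:00:04.922 [I
00000000  89 50 4┃2024-01-15 00:00:06.539 [D
00000010 ┏━━━━━━━━━━━━━━━━━━━━━━━━━━━━━━━━━━
00000020 ┃ ImageViewer                      
00000030 ┠──────────────────────────────────
00000040 ┃                                  
00000050 ┃                                  
00000060 ┃           ▓▓   ▓▓                
00000070 ┃        ▓   ░▓ ▓░   ▓             
         ┃       █             █            
         ┃       ▓      █      ▓            
         ┃       ▒  ▓▒ █ █ ▒▓  ▒            
         ┗━━━━━━━━━━━━━━━━━━━━━━━━━━━━━━━━━━
━━━━━━━━━━━━━━━━━┃                          
                 ┗━━━━━━━━━━━━━━━━━━━━━━━━━━


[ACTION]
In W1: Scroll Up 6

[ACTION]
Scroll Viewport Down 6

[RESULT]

━━━━━━━━━━━━━━━━━┃[error.log]│ server.log   
 HexEditor       ┃──────────────────────────
─────────────────┃2024-01-15 00:00:04.922 [I
00000000  89 50 4┃2024-01-15 00:00:06.539 [D
00000010 ┏━━━━━━━━━━━━━━━━━━━━━━━━━━━━━━━━━━
00000020 ┃ ImageViewer                      
00000030 ┠──────────────────────────────────
00000040 ┃                                  
00000050 ┃                                  
00000060 ┃           ▓▓   ▓▓                
00000070 ┃        ▓   ░▓ ▓░   ▓             
         ┃       █             █            
         ┃       ▓      █      ▓            
         ┃       ▒  ▓▒ █ █ ▒▓  ▒            
         ┗━━━━━━━━━━━━━━━━━━━━━━━━━━━━━━━━━━
━━━━━━━━━━━━━━━━━┃                          
                 ┗━━━━━━━━━━━━━━━━━━━━━━━━━━
                                            


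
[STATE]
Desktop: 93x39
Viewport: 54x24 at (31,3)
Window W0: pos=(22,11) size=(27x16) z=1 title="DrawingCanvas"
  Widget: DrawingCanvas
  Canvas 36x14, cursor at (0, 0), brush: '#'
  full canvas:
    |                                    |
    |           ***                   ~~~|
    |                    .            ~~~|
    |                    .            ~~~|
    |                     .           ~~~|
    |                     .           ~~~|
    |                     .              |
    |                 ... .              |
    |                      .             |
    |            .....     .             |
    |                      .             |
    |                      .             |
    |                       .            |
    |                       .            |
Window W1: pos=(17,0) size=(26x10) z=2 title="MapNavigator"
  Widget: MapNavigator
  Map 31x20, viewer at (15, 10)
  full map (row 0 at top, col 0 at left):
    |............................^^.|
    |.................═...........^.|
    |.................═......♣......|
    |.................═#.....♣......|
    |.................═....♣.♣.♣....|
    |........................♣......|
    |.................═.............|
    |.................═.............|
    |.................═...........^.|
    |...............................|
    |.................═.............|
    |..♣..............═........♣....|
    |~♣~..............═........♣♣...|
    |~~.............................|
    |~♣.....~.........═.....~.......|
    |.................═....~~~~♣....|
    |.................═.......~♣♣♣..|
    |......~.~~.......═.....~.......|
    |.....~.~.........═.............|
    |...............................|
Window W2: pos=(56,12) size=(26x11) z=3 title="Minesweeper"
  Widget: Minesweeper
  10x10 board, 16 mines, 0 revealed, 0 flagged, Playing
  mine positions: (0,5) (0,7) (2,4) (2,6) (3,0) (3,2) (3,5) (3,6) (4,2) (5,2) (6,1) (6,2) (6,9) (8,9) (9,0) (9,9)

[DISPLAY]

.═.........┃                                          
.═.........┃                                          
...........┃                                          
.═.........┃                                          
.═........♣┃                                          
.═........♣┃                                          
━━━━━━━━━━━┛                                          
                                                      
━━━━━━━━━━━━━━━━━┓                                    
Canvas           ┃       ┏━━━━━━━━━━━━━━━━━━━━━━━━┓   
─────────────────┨       ┃ Minesweeper            ┃   
                 ┃       ┠────────────────────────┨   
   ***           ┃       ┃■■■■■■■■■■              ┃   
            .    ┃       ┃■■■■■■■■■■              ┃   
            .    ┃       ┃■■■■■■■■■■              ┃   
             .   ┃       ┃■■■■■■■■■■              ┃   
             .   ┃       ┃■■■■■■■■■■              ┃   
             .   ┃       ┃■■■■■■■■■■              ┃   
         ... .   ┃       ┃■■■■■■■■■■              ┃   
              .  ┃       ┗━━━━━━━━━━━━━━━━━━━━━━━━┛   
    .....     .  ┃                                    
              .  ┃                                    
              .  ┃                                    
━━━━━━━━━━━━━━━━━┛                                    


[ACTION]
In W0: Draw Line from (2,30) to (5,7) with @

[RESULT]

.═.........┃                                          
.═.........┃                                          
...........┃                                          
.═.........┃                                          
.═........♣┃                                          
.═........♣┃                                          
━━━━━━━━━━━┛                                          
                                                      
━━━━━━━━━━━━━━━━━┓                                    
Canvas           ┃       ┏━━━━━━━━━━━━━━━━━━━━━━━━┓   
─────────────────┨       ┃ Minesweeper            ┃   
                 ┃       ┠────────────────────────┨   
   ***           ┃       ┃■■■■■■■■■■              ┃   
            .    ┃       ┃■■■■■■■■■■              ┃   
           @@@@@@┃       ┃■■■■■■■■■■              ┃   
   @@@@@@@@  .   ┃       ┃■■■■■■■■■■              ┃   
@@@          .   ┃       ┃■■■■■■■■■■              ┃   
             .   ┃       ┃■■■■■■■■■■              ┃   
         ... .   ┃       ┃■■■■■■■■■■              ┃   
              .  ┃       ┗━━━━━━━━━━━━━━━━━━━━━━━━┛   
    .....     .  ┃                                    
              .  ┃                                    
              .  ┃                                    
━━━━━━━━━━━━━━━━━┛                                    


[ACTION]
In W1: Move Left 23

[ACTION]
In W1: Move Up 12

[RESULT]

           ┃                                          
           ┃                                          
           ┃                                          
...........┃                                          
...........┃                                          
...........┃                                          
━━━━━━━━━━━┛                                          
                                                      
━━━━━━━━━━━━━━━━━┓                                    
Canvas           ┃       ┏━━━━━━━━━━━━━━━━━━━━━━━━┓   
─────────────────┨       ┃ Minesweeper            ┃   
                 ┃       ┠────────────────────────┨   
   ***           ┃       ┃■■■■■■■■■■              ┃   
            .    ┃       ┃■■■■■■■■■■              ┃   
           @@@@@@┃       ┃■■■■■■■■■■              ┃   
   @@@@@@@@  .   ┃       ┃■■■■■■■■■■              ┃   
@@@          .   ┃       ┃■■■■■■■■■■              ┃   
             .   ┃       ┃■■■■■■■■■■              ┃   
         ... .   ┃       ┃■■■■■■■■■■              ┃   
              .  ┃       ┗━━━━━━━━━━━━━━━━━━━━━━━━┛   
    .....     .  ┃                                    
              .  ┃                                    
              .  ┃                                    
━━━━━━━━━━━━━━━━━┛                                    


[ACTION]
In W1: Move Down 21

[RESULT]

...........┃                                          
.....~.~~..┃                                          
....~.~....┃                                          
...........┃                                          
           ┃                                          
           ┃                                          
━━━━━━━━━━━┛                                          
                                                      
━━━━━━━━━━━━━━━━━┓                                    
Canvas           ┃       ┏━━━━━━━━━━━━━━━━━━━━━━━━┓   
─────────────────┨       ┃ Minesweeper            ┃   
                 ┃       ┠────────────────────────┨   
   ***           ┃       ┃■■■■■■■■■■              ┃   
            .    ┃       ┃■■■■■■■■■■              ┃   
           @@@@@@┃       ┃■■■■■■■■■■              ┃   
   @@@@@@@@  .   ┃       ┃■■■■■■■■■■              ┃   
@@@          .   ┃       ┃■■■■■■■■■■              ┃   
             .   ┃       ┃■■■■■■■■■■              ┃   
         ... .   ┃       ┃■■■■■■■■■■              ┃   
              .  ┃       ┗━━━━━━━━━━━━━━━━━━━━━━━━┛   
    .....     .  ┃                                    
              .  ┃                                    
              .  ┃                                    
━━━━━━━━━━━━━━━━━┛                                    


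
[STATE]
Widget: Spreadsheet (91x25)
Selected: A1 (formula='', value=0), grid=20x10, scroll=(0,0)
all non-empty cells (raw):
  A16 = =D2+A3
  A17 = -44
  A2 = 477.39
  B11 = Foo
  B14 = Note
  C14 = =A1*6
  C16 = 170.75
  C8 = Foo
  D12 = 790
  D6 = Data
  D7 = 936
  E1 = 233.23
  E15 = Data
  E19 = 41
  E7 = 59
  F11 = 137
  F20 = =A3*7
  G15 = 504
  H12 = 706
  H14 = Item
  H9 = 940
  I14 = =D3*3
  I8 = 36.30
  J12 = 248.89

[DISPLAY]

A1:                                                                                        
       A       B       C       D       E       F       G       H       I       J           
-------------------------------------------------------------------------------------------
  1      [0]       0       0       0  233.23       0       0       0       0       0       
  2   477.39       0       0       0       0       0       0       0       0       0       
  3        0       0       0       0       0       0       0       0       0       0       
  4        0       0       0       0       0       0       0       0       0       0       
  5        0       0       0       0       0       0       0       0       0       0       
  6        0       0       0Data           0       0       0       0       0       0       
  7        0       0       0     936      59       0       0       0       0       0       
  8        0       0Foo            0       0       0       0       0   36.30       0       
  9        0       0       0       0       0       0       0     940       0       0       
 10        0       0       0       0       0       0       0       0       0       0       
 11        0Foo            0       0       0     137       0       0       0       0       
 12        0       0       0     790       0       0       0     706       0  248.89       
 13        0       0       0       0       0       0       0       0       0       0       
 14        0Note           0       0       0       0       0Item           0       0       
 15        0       0       0       0Data           0     504       0       0       0       
 16        0       0  170.75       0       0       0       0       0       0       0       
 17      -44       0       0       0       0       0       0       0       0       0       
 18        0       0       0       0       0       0       0       0       0       0       
 19        0       0       0       0      41       0       0       0       0       0       
 20        0       0       0       0       0       0       0       0       0       0       
                                                                                           
                                                                                           


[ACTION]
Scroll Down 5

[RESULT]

A1:                                                                                        
       A       B       C       D       E       F       G       H       I       J           
-------------------------------------------------------------------------------------------
  6        0       0       0Data           0       0       0       0       0       0       
  7        0       0       0     936      59       0       0       0       0       0       
  8        0       0Foo            0       0       0       0       0   36.30       0       
  9        0       0       0       0       0       0       0     940       0       0       
 10        0       0       0       0       0       0       0       0       0       0       
 11        0Foo            0       0       0     137       0       0       0       0       
 12        0       0       0     790       0       0       0     706       0  248.89       
 13        0       0       0       0       0       0       0       0       0       0       
 14        0Note           0       0       0       0       0Item           0       0       
 15        0       0       0       0Data           0     504       0       0       0       
 16        0       0  170.75       0       0       0       0       0       0       0       
 17      -44       0       0       0       0       0       0       0       0       0       
 18        0       0       0       0       0       0       0       0       0       0       
 19        0       0       0       0      41       0       0       0       0       0       
 20        0       0       0       0       0       0       0       0       0       0       
                                                                                           
                                                                                           
                                                                                           
                                                                                           
                                                                                           
                                                                                           
                                                                                           


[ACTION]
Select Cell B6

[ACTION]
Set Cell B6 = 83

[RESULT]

B6: 83                                                                                     
       A       B       C       D       E       F       G       H       I       J           
-------------------------------------------------------------------------------------------
  6        0    [83]       0Data           0       0       0       0       0       0       
  7        0       0       0     936      59       0       0       0       0       0       
  8        0       0Foo            0       0       0       0       0   36.30       0       
  9        0       0       0       0       0       0       0     940       0       0       
 10        0       0       0       0       0       0       0       0       0       0       
 11        0Foo            0       0       0     137       0       0       0       0       
 12        0       0       0     790       0       0       0     706       0  248.89       
 13        0       0       0       0       0       0       0       0       0       0       
 14        0Note           0       0       0       0       0Item           0       0       
 15        0       0       0       0Data           0     504       0       0       0       
 16        0       0  170.75       0       0       0       0       0       0       0       
 17      -44       0       0       0       0       0       0       0       0       0       
 18        0       0       0       0       0       0       0       0       0       0       
 19        0       0       0       0      41       0       0       0       0       0       
 20        0       0       0       0       0       0       0       0       0       0       
                                                                                           
                                                                                           
                                                                                           
                                                                                           
                                                                                           
                                                                                           
                                                                                           


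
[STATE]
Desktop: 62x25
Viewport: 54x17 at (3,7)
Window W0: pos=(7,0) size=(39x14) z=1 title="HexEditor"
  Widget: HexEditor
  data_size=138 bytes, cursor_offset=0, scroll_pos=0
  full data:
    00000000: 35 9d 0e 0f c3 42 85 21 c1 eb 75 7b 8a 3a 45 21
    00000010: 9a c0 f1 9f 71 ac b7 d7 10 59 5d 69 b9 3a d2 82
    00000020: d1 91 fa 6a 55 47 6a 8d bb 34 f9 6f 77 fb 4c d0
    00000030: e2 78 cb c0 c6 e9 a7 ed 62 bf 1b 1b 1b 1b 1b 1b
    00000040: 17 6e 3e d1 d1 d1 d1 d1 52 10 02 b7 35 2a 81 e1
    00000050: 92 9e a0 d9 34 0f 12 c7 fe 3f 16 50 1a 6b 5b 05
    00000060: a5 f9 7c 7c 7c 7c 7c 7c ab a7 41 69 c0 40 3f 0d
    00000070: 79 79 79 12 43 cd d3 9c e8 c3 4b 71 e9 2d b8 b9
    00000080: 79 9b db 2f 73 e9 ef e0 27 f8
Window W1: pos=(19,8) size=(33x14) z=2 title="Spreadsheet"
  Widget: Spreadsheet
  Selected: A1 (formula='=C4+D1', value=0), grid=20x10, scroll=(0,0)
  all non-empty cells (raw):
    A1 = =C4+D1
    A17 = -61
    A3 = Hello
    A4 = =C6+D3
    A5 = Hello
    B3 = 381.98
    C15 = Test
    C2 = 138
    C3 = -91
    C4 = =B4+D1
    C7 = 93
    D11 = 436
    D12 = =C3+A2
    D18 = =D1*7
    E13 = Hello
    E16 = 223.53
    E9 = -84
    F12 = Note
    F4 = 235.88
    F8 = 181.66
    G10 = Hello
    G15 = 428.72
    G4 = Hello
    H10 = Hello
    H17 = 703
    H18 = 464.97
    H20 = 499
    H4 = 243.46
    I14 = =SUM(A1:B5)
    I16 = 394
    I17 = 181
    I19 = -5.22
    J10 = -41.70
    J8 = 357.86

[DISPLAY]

    ┃00000040  17 6e 3e d1 d1 d1 d1 d1  52┃           
    ┃00000050  9┏━━━━━━━━━━━━━━━━━━━━━━━━━━━━━━━┓     
    ┃00000060  a┃ Spreadsheet                   ┃     
    ┃00000070  7┠───────────────────────────────┨     
    ┃00000080  7┃A1: =C4+D1                     ┃     
    ┃           ┃       A       B       C       ┃     
    ┗━━━━━━━━━━━┃-------------------------------┃     
                ┃  1      [0]       0       0   ┃     
                ┃  2        0       0     138   ┃     
                ┃  3 Hello     381.98     -91   ┃     
                ┃  4        0       0       0   ┃     
                ┃  5 Hello          0       0   ┃     
                ┃  6        0       0       0   ┃     
                ┃  7        0       0      93   ┃     
                ┗━━━━━━━━━━━━━━━━━━━━━━━━━━━━━━━┛     
                                                      
                                                      


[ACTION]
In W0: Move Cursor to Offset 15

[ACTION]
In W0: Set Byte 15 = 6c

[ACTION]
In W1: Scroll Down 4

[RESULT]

    ┃00000040  17 6e 3e d1 d1 d1 d1 d1  52┃           
    ┃00000050  9┏━━━━━━━━━━━━━━━━━━━━━━━━━━━━━━━┓     
    ┃00000060  a┃ Spreadsheet                   ┃     
    ┃00000070  7┠───────────────────────────────┨     
    ┃00000080  7┃A1: =C4+D1                     ┃     
    ┃           ┃       A       B       C       ┃     
    ┗━━━━━━━━━━━┃-------------------------------┃     
                ┃  5 Hello          0       0   ┃     
                ┃  6        0       0       0   ┃     
                ┃  7        0       0      93   ┃     
                ┃  8        0       0       0   ┃     
                ┃  9        0       0       0   ┃     
                ┃ 10        0       0       0   ┃     
                ┃ 11        0       0       0   ┃     
                ┗━━━━━━━━━━━━━━━━━━━━━━━━━━━━━━━┛     
                                                      
                                                      


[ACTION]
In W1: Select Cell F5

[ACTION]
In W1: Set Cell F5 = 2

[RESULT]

    ┃00000040  17 6e 3e d1 d1 d1 d1 d1  52┃           
    ┃00000050  9┏━━━━━━━━━━━━━━━━━━━━━━━━━━━━━━━┓     
    ┃00000060  a┃ Spreadsheet                   ┃     
    ┃00000070  7┠───────────────────────────────┨     
    ┃00000080  7┃F5: 2                          ┃     
    ┃           ┃       A       B       C       ┃     
    ┗━━━━━━━━━━━┃-------------------------------┃     
                ┃  5 Hello          0       0   ┃     
                ┃  6        0       0       0   ┃     
                ┃  7        0       0      93   ┃     
                ┃  8        0       0       0   ┃     
                ┃  9        0       0       0   ┃     
                ┃ 10        0       0       0   ┃     
                ┃ 11        0       0       0   ┃     
                ┗━━━━━━━━━━━━━━━━━━━━━━━━━━━━━━━┛     
                                                      
                                                      


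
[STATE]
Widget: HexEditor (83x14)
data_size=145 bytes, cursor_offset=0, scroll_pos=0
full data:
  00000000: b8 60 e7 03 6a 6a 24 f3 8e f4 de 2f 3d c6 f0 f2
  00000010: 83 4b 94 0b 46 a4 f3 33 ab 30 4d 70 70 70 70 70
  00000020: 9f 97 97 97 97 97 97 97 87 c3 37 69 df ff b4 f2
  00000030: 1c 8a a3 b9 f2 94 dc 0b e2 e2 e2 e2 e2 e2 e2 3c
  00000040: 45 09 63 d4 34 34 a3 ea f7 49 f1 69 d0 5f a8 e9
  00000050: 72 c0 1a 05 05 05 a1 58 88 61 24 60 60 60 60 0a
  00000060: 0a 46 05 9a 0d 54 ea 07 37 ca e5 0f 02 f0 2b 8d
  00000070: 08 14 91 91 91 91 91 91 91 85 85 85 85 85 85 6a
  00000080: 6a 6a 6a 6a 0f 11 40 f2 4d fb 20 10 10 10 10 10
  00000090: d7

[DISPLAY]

00000000  B8 60 e7 03 6a 6a 24 f3  8e f4 de 2f 3d c6 f0 f2  |.`..jj$..../=...|     
00000010  83 4b 94 0b 46 a4 f3 33  ab 30 4d 70 70 70 70 70  |.K..F..3.0Mppppp|     
00000020  9f 97 97 97 97 97 97 97  87 c3 37 69 df ff b4 f2  |..........7i....|     
00000030  1c 8a a3 b9 f2 94 dc 0b  e2 e2 e2 e2 e2 e2 e2 3c  |...............<|     
00000040  45 09 63 d4 34 34 a3 ea  f7 49 f1 69 d0 5f a8 e9  |E.c.44...I.i._..|     
00000050  72 c0 1a 05 05 05 a1 58  88 61 24 60 60 60 60 0a  |r......X.a$````.|     
00000060  0a 46 05 9a 0d 54 ea 07  37 ca e5 0f 02 f0 2b 8d  |.F...T..7.....+.|     
00000070  08 14 91 91 91 91 91 91  91 85 85 85 85 85 85 6a  |...............j|     
00000080  6a 6a 6a 6a 0f 11 40 f2  4d fb 20 10 10 10 10 10  |jjjj..@.M. .....|     
00000090  d7                                                |.               |     
                                                                                   
                                                                                   
                                                                                   
                                                                                   


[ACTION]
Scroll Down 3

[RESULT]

00000030  1c 8a a3 b9 f2 94 dc 0b  e2 e2 e2 e2 e2 e2 e2 3c  |...............<|     
00000040  45 09 63 d4 34 34 a3 ea  f7 49 f1 69 d0 5f a8 e9  |E.c.44...I.i._..|     
00000050  72 c0 1a 05 05 05 a1 58  88 61 24 60 60 60 60 0a  |r......X.a$````.|     
00000060  0a 46 05 9a 0d 54 ea 07  37 ca e5 0f 02 f0 2b 8d  |.F...T..7.....+.|     
00000070  08 14 91 91 91 91 91 91  91 85 85 85 85 85 85 6a  |...............j|     
00000080  6a 6a 6a 6a 0f 11 40 f2  4d fb 20 10 10 10 10 10  |jjjj..@.M. .....|     
00000090  d7                                                |.               |     
                                                                                   
                                                                                   
                                                                                   
                                                                                   
                                                                                   
                                                                                   
                                                                                   


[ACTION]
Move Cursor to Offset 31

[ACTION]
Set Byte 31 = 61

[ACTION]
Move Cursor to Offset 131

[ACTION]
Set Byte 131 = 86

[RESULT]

00000030  1c 8a a3 b9 f2 94 dc 0b  e2 e2 e2 e2 e2 e2 e2 3c  |...............<|     
00000040  45 09 63 d4 34 34 a3 ea  f7 49 f1 69 d0 5f a8 e9  |E.c.44...I.i._..|     
00000050  72 c0 1a 05 05 05 a1 58  88 61 24 60 60 60 60 0a  |r......X.a$````.|     
00000060  0a 46 05 9a 0d 54 ea 07  37 ca e5 0f 02 f0 2b 8d  |.F...T..7.....+.|     
00000070  08 14 91 91 91 91 91 91  91 85 85 85 85 85 85 6a  |...............j|     
00000080  6a 6a 6a 86 0f 11 40 f2  4d fb 20 10 10 10 10 10  |jjj...@.M. .....|     
00000090  d7                                                |.               |     
                                                                                   
                                                                                   
                                                                                   
                                                                                   
                                                                                   
                                                                                   
                                                                                   


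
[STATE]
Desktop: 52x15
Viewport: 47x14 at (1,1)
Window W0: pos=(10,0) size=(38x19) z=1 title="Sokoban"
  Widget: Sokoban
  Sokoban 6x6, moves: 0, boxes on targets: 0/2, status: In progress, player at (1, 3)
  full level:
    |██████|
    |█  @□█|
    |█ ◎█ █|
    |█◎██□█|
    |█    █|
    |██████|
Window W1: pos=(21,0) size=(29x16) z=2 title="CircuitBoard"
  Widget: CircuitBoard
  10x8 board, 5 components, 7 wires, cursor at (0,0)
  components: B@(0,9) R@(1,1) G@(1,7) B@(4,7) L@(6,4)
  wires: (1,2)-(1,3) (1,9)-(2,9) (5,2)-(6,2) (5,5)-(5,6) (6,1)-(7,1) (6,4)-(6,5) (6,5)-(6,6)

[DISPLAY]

         ┃ Sokoban  ┃ CircuitBoard             
         ┠──────────┠──────────────────────────
         ┃██████    ┃   0 1 2 3 4 5 6 7 8 9    
         ┃█  @□█    ┃0  [.]                    
         ┃█ ◎█ █    ┃                          
         ┃█◎██□█    ┃1       R   · ─ ·         
         ┃█    █    ┃                          
         ┃██████    ┃2                         
         ┃Moves: 0  ┃                          
         ┃          ┃3                         
         ┃          ┃                          
         ┃          ┃4                         
         ┃          ┃                          
         ┃          ┃5           ·           · 


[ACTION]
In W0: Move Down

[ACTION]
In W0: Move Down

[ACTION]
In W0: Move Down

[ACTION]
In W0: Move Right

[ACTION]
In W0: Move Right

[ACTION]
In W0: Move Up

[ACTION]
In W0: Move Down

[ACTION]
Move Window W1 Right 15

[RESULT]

         ┃ Sokoban    ┃ CircuitBoard           
         ┠────────────┠────────────────────────
         ┃██████      ┃   0 1 2 3 4 5 6 7 8 9  
         ┃█  @□█      ┃0  [.]                  
         ┃█ ◎█ █      ┃                        
         ┃█◎██□█      ┃1       R   · ─ ·       
         ┃█    █      ┃                        
         ┃██████      ┃2                       
         ┃Moves: 0  0/┃                        
         ┃            ┃3                       
         ┃            ┃                        
         ┃            ┃4                       
         ┃            ┃                        
         ┃            ┃5           ·           
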